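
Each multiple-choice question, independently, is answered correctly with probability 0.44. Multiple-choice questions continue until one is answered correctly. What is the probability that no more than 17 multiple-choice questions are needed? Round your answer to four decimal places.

0.9999

Y = number of multiple-choice questions to the first success; geometric, p = 0.44.
P(Y ≤ 17) = 1 − (1−p)^17 = 1 − 0.000052 = 0.999948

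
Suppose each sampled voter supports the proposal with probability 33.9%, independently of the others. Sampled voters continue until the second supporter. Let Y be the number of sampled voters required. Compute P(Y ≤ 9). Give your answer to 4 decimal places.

0.8647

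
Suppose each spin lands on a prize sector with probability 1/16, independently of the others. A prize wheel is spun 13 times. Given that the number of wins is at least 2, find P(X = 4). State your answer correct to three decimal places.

X ~ Binomial(13, 0.0625). Want P(X=4 | X≥2) = P(X=4) / P(X≥2).
P(X=4) = C(13,4)·0.0625^4·0.9375^9 = 0.00610
P(X≥2) = 1 − 0.43214 − 0.37452 = 0.19333
Ratio = 0.00610 / 0.19333 = 0.03157

0.032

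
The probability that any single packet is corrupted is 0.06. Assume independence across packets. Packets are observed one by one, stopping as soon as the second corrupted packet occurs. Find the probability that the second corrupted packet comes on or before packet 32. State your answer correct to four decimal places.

0.5799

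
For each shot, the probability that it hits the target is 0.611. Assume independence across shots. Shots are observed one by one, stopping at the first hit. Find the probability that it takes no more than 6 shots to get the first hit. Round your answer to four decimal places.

0.9965

Y = number of shots to the first success; geometric, p = 0.611.
P(Y ≤ 6) = 1 − (1−p)^6 = 1 − 0.003465 = 0.996535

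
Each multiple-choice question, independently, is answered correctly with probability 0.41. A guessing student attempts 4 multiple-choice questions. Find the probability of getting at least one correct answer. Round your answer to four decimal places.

P(at least one) = 1 − P(none) = 1 − (1 − 0.41)^4
= 1 − 0.121174 = 0.878826

0.8788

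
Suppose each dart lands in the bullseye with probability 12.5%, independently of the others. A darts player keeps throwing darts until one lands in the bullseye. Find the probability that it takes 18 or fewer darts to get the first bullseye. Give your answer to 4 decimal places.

0.9096

Y = number of darts to the first success; geometric, p = 0.125.
P(Y ≤ 18) = 1 − (1−p)^18 = 1 − 0.090395 = 0.909605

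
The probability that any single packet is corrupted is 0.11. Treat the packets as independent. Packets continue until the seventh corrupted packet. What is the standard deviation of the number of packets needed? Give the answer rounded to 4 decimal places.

22.6909

Y = total packets until the seventh success; negative binomial with r=7, p=0.11.
SD(Y) = √[r(1−p)/p²] = √(514.876033) = 22.690880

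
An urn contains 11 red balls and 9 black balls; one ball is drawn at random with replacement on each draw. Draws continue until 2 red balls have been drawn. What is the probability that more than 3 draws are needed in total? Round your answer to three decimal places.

Needing more than 3 draws ⇔ fewer than 2 successes in the first 3. With X ~ Binomial(3, 0.55), P(Y > 3) = P(X ≤ 1).
  k=0: C(3,0)·0.55^0·0.45^3 = 0.09112
  k=1: C(3,1)·0.55^1·0.45^2 = 0.33413
P(X ≤ 1) = 0.42525

0.425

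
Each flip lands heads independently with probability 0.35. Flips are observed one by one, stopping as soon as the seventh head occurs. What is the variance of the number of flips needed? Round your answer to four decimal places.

37.1429

Y = total flips until the seventh success; negative binomial with r=7, p=0.35.
Var(Y) = r(1−p)/p² = 7·0.65 / 0.35² = 37.142857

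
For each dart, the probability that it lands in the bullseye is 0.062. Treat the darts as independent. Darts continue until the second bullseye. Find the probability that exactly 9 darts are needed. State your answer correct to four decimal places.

Y = trial on which the second success occurs; negative binomial, r=2, p=0.062.
P(Y=9) = C(8,1) · p^2 · (1−p)^7
= 8 · 0.003844 · 0.63888 = 0.019647

0.0196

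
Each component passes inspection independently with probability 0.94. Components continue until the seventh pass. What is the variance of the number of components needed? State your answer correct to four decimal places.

Y = total components until the seventh success; negative binomial with r=7, p=0.94.
Var(Y) = r(1−p)/p² = 7·0.06 / 0.94² = 0.475328

0.4753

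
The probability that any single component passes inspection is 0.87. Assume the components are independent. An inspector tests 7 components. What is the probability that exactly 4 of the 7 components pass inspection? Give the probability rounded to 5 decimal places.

0.04405

X ~ Binomial(n=7, p=0.87).
P(X=4) = C(7,4) · p^4 · (1−p)^3
= 35 · 0.5729 · 0.002197 = 0.0440530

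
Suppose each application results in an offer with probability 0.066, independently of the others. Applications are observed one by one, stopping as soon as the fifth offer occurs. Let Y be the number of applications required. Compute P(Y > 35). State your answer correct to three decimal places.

Needing more than 35 applications ⇔ fewer than 5 successes in the first 35. With X ~ Binomial(35, 0.066), P(Y > 35) = P(X ≤ 4).
  k=0: C(35,0)·0.066^0·0.934^35 = 0.09165
  k=1: C(35,1)·0.066^1·0.934^34 = 0.22668
  k=2: C(35,2)·0.066^2·0.934^33 = 0.27230
  k=3: C(35,3)·0.066^3·0.934^32 = 0.21166
  k=4: C(35,4)·0.066^4·0.934^31 = 0.11965
P(X ≤ 4) = 0.92195

0.922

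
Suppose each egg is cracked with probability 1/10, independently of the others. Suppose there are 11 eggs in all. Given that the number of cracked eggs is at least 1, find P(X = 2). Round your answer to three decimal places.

X ~ Binomial(11, 0.10). Want P(X=2 | X≥1) = P(X=2) / P(X≥1).
P(X=2) = C(11,2)·0.10^2·0.90^9 = 0.21308
P(X≥1) = 1 − 0.31381 = 0.68619
Ratio = 0.21308 / 0.68619 = 0.31053

0.311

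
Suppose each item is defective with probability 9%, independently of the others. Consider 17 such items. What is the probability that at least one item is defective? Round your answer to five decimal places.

P(at least one) = 1 − P(none) = 1 − (1 − 0.09)^17
= 1 − 0.2012351 = 0.7987649

0.79876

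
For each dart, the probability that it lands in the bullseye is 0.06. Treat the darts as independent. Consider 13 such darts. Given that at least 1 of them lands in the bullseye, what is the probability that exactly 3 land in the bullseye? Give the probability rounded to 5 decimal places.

0.06021

X ~ Binomial(13, 0.06). Want P(X=3 | X≥1) = P(X=3) / P(X≥1).
P(X=3) = C(13,3)·0.06^3·0.94^10 = 0.0332735
P(X≥1) = 1 − 0.4473651 = 0.5526349
Ratio = 0.0332735 / 0.5526349 = 0.0602088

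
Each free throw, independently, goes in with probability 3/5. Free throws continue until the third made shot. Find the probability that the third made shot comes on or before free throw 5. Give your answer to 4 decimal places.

0.6826

Finishing within 5 free throws ⇔ at least 3 successes in the first 5. With X ~ Binomial(5, 0.60), P(Y ≤ 5) = 1 − P(X ≤ 2).
  k=0: C(5,0)·0.60^0·0.40^5 = 0.010240
  k=1: C(5,1)·0.60^1·0.40^4 = 0.076800
  k=2: C(5,2)·0.60^2·0.40^3 = 0.230400
1 − 0.317440 = 0.682560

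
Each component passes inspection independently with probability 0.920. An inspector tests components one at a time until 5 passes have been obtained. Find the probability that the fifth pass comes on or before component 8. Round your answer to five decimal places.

0.99780

Finishing within 8 components ⇔ at least 5 successes in the first 8. With X ~ Binomial(8, 0.92), P(Y ≤ 8) = 1 − P(X ≤ 4).
  k=0: C(8,0)·0.92^0·0.08^8 = 0.0000000
  k=1: C(8,1)·0.92^1·0.08^7 = 0.0000002
  k=2: C(8,2)·0.92^2·0.08^6 = 0.0000062
  k=3: C(8,3)·0.92^3·0.08^5 = 0.0001429
  k=4: C(8,4)·0.92^4·0.08^4 = 0.0020540
1 − 0.0022033 = 0.9977967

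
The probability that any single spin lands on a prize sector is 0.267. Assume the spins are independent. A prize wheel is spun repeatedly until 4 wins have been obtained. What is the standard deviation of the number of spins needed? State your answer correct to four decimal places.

Y = total spins until the fourth success; negative binomial with r=4, p=0.267.
SD(Y) = √[r(1−p)/p²] = √(41.128365) = 6.413140

6.4131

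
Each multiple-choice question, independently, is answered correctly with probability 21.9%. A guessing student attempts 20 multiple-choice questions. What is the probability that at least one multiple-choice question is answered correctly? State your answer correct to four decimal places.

P(at least one) = 1 − P(none) = 1 − (1 − 0.219)^20
= 1 − 0.007129 = 0.992871

0.9929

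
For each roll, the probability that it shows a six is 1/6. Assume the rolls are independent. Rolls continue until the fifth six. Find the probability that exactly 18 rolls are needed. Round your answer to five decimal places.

Y = trial on which the fifth success occurs; negative binomial, r=5, p=0.166667.
P(Y=18) = C(17,4) · p^5 · (1−p)^13
= 2380 · 0.0001286 · 0.093464 = 0.0286065

0.02861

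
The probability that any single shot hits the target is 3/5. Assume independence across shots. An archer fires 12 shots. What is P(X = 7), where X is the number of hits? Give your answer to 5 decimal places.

X ~ Binomial(n=12, p=0.60).
P(X=7) = C(12,7) · p^7 · (1−p)^5
= 792 · 0.027994 · 0.01024 = 0.2270303

0.22703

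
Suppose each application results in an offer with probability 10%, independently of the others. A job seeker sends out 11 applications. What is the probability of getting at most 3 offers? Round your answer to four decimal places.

X ~ Binomial(11, 0.10); P(X ≤ 3) = Σ C(11,k) p^k (1−p)^(11−k) over k:
  k=0: C(11,0)·0.10^0·0.90^11 = 0.313811
  k=1: C(11,1)·0.10^1·0.90^10 = 0.383546
  k=2: C(11,2)·0.10^2·0.90^9 = 0.213081
  k=3: C(11,3)·0.10^3·0.90^8 = 0.071027
Total = 0.981465

0.9815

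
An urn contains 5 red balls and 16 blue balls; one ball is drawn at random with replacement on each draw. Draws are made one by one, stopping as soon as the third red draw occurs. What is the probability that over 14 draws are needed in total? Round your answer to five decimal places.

0.31680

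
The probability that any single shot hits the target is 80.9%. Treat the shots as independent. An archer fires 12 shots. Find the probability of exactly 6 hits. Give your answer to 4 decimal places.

X ~ Binomial(n=12, p=0.809).
P(X=6) = C(12,6) · p^6 · (1−p)^6
= 924 · 0.28034 · 4.8551e-05 = 0.012577

0.0126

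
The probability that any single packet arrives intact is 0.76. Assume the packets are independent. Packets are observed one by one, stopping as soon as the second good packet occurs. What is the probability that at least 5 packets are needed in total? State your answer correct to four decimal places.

0.0453

Needing more than 4 packets ⇔ fewer than 2 successes in the first 4. With X ~ Binomial(4, 0.76), P(Y > 4) = P(X ≤ 1).
  k=0: C(4,0)·0.76^0·0.24^4 = 0.003318
  k=1: C(4,1)·0.76^1·0.24^3 = 0.042025
P(X ≤ 1) = 0.045343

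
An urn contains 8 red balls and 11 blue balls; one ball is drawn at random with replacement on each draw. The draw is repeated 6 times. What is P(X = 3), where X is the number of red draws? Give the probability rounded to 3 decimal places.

0.290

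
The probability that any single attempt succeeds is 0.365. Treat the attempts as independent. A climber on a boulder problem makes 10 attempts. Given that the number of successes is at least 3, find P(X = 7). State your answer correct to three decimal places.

X ~ Binomial(10, 0.365). Want P(X=7 | X≥3) = P(X=7) / P(X≥3).
P(X=7) = C(10,7)·0.365^7·0.635^3 = 0.02652
P(X≥3) = 1 − 0.01066 − 0.06127 − 0.15848 = 0.76958
Ratio = 0.02652 / 0.76958 = 0.03446

0.034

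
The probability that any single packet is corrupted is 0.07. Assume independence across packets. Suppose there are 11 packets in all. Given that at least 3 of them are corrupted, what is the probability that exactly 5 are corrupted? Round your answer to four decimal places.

0.0136

X ~ Binomial(11, 0.07). Want P(X=5 | X≥3) = P(X=5) / P(X≥3).
P(X=5) = C(11,5)·0.07^5·0.93^6 = 0.000502
P(X≥3) = 1 − 0.450104 − 0.372666 − 0.140251 = 0.036979
Ratio = 0.000502 / 0.036979 = 0.013585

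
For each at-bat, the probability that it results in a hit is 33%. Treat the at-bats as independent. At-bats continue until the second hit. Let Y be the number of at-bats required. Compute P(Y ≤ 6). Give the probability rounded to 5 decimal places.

Finishing within 6 at-bats ⇔ at least 2 successes in the first 6. With X ~ Binomial(6, 0.33), P(Y ≤ 6) = 1 − P(X ≤ 1).
  k=0: C(6,0)·0.33^0·0.67^6 = 0.0904584
  k=1: C(6,1)·0.33^1·0.67^5 = 0.2673248
1 − 0.3577832 = 0.6422168

0.64222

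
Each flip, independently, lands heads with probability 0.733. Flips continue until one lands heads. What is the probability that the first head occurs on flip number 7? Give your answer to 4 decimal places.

Geometric (trials to first success), p = 0.733.
P(Y = 7) = (1−p)^6 · p = 0.0003623 · 0.733 = 0.000266

0.0003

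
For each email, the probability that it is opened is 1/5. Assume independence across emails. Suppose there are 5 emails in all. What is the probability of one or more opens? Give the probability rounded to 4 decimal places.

0.6723

P(at least one) = 1 − P(none) = 1 − (1 − 0.20)^5
= 1 − 0.327680 = 0.672320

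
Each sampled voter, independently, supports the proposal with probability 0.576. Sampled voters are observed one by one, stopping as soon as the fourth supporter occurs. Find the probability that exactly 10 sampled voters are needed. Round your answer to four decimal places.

Y = trial on which the fourth success occurs; negative binomial, r=4, p=0.576.
P(Y=10) = C(9,3) · p^4 · (1−p)^6
= 84 · 0.11008 · 0.0058103 = 0.053724

0.0537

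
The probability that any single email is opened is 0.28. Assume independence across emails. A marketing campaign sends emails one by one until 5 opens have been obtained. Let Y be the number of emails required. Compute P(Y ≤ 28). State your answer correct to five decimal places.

Finishing within 28 emails ⇔ at least 5 successes in the first 28. With X ~ Binomial(28, 0.28), P(Y ≤ 28) = 1 − P(X ≤ 4).
  k=0: C(28,0)·0.28^0·0.72^28 = 0.0001012
  k=1: C(28,1)·0.28^1·0.72^27 = 0.0011023
  k=2: C(28,2)·0.28^2·0.72^26 = 0.0057870
  k=3: C(28,3)·0.28^3·0.72^25 = 0.0195043
  k=4: C(28,4)·0.28^4·0.72^24 = 0.0474063
1 − 0.0739011 = 0.9260989

0.92610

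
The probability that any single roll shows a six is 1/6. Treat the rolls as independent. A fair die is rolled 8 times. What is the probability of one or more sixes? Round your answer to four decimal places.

0.7674

P(at least one) = 1 − P(none) = 1 − (1 − 0.166667)^8
= 1 − 0.232568 = 0.767432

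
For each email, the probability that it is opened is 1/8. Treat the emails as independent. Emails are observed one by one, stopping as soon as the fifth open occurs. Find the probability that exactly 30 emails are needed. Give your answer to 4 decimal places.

0.0257

Y = trial on which the fifth success occurs; negative binomial, r=5, p=0.125.
P(Y=30) = C(29,4) · p^5 · (1−p)^25
= 23751 · 3.0518e-05 · 0.035498 = 0.025730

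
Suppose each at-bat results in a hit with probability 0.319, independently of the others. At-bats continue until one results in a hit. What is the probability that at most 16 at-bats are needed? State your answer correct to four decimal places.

Y = number of at-bats to the first success; geometric, p = 0.319.
P(Y ≤ 16) = 1 − (1−p)^16 = 1 − 0.002140 = 0.997860

0.9979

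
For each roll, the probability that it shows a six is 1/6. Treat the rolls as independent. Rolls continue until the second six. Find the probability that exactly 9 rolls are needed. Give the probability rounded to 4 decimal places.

0.0620

Y = trial on which the second success occurs; negative binomial, r=2, p=0.166667.
P(Y=9) = C(8,1) · p^2 · (1−p)^7
= 8 · 0.027778 · 0.27908 = 0.062018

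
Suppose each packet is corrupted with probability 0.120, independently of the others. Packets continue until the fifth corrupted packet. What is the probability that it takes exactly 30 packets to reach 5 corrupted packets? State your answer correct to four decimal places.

0.0242

Y = trial on which the fifth success occurs; negative binomial, r=5, p=0.12.
P(Y=30) = C(29,4) · p^5 · (1−p)^25
= 23751 · 2.4883e-05 · 0.040932 = 0.024191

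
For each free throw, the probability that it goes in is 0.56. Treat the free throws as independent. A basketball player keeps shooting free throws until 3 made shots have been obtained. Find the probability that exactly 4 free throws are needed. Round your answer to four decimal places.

Y = trial on which the third success occurs; negative binomial, r=3, p=0.56.
P(Y=4) = C(3,2) · p^3 · (1−p)^1
= 3 · 0.17562 · 0.44 = 0.231813

0.2318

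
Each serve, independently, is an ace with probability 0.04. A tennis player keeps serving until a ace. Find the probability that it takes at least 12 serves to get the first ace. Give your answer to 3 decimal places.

0.638

Y = number of serves to the first success; geometric, p = 0.04.
P(Y > 11) = P(first 11 all fail) = (1−p)^11 = 0.63824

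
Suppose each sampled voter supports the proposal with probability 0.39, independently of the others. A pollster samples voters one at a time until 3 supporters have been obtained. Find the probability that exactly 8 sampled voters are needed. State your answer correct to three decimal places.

0.105

Y = trial on which the third success occurs; negative binomial, r=3, p=0.39.
P(Y=8) = C(7,2) · p^3 · (1−p)^5
= 21 · 0.059319 · 0.08446 = 0.10521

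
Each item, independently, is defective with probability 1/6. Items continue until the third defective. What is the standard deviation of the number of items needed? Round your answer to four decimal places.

9.4868

Y = total items until the third success; negative binomial with r=3, p=0.166667.
SD(Y) = √[r(1−p)/p²] = √(90.000000) = 9.486833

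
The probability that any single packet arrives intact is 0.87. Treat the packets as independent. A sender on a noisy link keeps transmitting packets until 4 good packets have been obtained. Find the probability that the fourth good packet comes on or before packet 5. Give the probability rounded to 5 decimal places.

0.87080

Finishing within 5 packets ⇔ at least 4 successes in the first 5. With X ~ Binomial(5, 0.87), P(Y ≤ 5) = 1 − P(X ≤ 3).
  k=0: C(5,0)·0.87^0·0.13^5 = 0.0000371
  k=1: C(5,1)·0.87^1·0.13^4 = 0.0012424
  k=2: C(5,2)·0.87^2·0.13^3 = 0.0166291
  k=3: C(5,3)·0.87^3·0.13^2 = 0.1112870
1 − 0.1291956 = 0.8708044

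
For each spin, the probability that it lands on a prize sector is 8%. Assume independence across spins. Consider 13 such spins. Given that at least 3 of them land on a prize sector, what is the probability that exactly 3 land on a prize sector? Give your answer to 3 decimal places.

0.796

X ~ Binomial(13, 0.08). Want P(X=3 | X≥3) = P(X=3) / P(X≥3).
P(X=3) = C(13,3)·0.08^3·0.92^10 = 0.06361
P(X≥3) = 1 − 0.33825 − 0.38237 − 0.19950 = 0.07987
Ratio = 0.06361 / 0.07987 = 0.79635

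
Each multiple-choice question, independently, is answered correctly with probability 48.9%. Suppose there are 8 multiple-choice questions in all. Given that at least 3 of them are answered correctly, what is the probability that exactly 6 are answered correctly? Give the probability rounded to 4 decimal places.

0.1189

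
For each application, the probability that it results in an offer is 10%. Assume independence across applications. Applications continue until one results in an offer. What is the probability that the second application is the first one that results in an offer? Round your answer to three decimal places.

0.090

Geometric (trials to first success), p = 0.10.
P(Y = 2) = (1−p)^1 · p = 0.9 · 0.10 = 0.09000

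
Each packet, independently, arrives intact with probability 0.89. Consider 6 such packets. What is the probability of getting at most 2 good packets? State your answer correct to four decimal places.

X ~ Binomial(6, 0.89); P(X ≤ 2) = Σ C(6,k) p^k (1−p)^(6−k) over k:
  k=0: C(6,0)·0.89^0·0.11^6 = 0.000002
  k=1: C(6,1)·0.89^1·0.11^5 = 0.000086
  k=2: C(6,2)·0.89^2·0.11^4 = 0.001740
Total = 0.001827

0.0018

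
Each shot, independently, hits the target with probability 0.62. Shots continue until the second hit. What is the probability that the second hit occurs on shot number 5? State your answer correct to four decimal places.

0.0844

Y = trial on which the second success occurs; negative binomial, r=2, p=0.62.
P(Y=5) = C(4,1) · p^2 · (1−p)^3
= 4 · 0.3844 · 0.054872 = 0.084371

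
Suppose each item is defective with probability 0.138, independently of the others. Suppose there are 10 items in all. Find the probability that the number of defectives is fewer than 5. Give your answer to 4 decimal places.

0.9931

X ~ Binomial(10, 0.138); P(X ≤ 4) = Σ C(10,k) p^k (1−p)^(10−k) over k:
  k=0: C(10,0)·0.138^0·0.862^10 = 0.226502
  k=1: C(10,1)·0.138^1·0.862^9 = 0.362614
  k=2: C(10,2)·0.138^2·0.862^8 = 0.261233
  k=3: C(10,3)·0.138^3·0.862^7 = 0.111524
  k=4: C(10,4)·0.138^4·0.862^6 = 0.031245
Total = 0.993119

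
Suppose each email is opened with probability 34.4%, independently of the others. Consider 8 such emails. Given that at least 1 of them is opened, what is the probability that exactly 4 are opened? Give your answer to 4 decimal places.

X ~ Binomial(8, 0.344). Want P(X=4 | X≥1) = P(X=4) / P(X≥1).
P(X=4) = C(8,4)·0.344^4·0.656^4 = 0.181529
P(X≥1) = 1 − 0.034295 = 0.965705
Ratio = 0.181529 / 0.965705 = 0.187976

0.1880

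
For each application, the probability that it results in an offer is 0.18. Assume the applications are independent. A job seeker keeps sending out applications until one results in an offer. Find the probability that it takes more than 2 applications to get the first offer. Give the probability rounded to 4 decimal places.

Y = number of applications to the first success; geometric, p = 0.18.
P(Y > 2) = P(first 2 all fail) = (1−p)^2 = 0.672400

0.6724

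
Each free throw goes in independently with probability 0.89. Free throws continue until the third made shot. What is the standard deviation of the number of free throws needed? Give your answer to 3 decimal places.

0.645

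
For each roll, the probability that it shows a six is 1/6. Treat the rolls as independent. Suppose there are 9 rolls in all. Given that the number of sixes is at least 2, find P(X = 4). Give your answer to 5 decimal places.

0.08543

X ~ Binomial(9, 0.166667). Want P(X=4 | X≥2) = P(X=4) / P(X≥2).
P(X=4) = C(9,4)·0.166667^4·0.833333^5 = 0.0390714
P(X≥2) = 1 − 0.1938067 − 0.3488521 = 0.4573412
Ratio = 0.0390714 / 0.4573412 = 0.0854317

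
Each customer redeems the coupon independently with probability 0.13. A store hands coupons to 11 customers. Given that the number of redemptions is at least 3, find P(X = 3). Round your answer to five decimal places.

X ~ Binomial(11, 0.13). Want P(X=3 | X≥3) = P(X=3) / P(X≥3).
P(X=3) = C(11,3)·0.13^3·0.87^8 = 0.1189784
P(X≥3) = 1 − 0.2161284 − 0.3552455 − 0.2654133 = 0.1632129
Ratio = 0.1189784 / 0.1632129 = 0.7289767

0.72898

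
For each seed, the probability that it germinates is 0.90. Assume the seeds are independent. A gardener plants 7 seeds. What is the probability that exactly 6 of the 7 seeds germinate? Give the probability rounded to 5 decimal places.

0.37201

X ~ Binomial(n=7, p=0.90).
P(X=6) = C(7,6) · p^6 · (1−p)^1
= 7 · 0.53144 · 0.1 = 0.3720087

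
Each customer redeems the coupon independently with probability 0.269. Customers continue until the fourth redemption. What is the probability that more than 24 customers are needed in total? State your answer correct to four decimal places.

0.0803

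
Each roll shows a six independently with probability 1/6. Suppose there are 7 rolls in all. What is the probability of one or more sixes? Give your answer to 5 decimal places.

P(at least one) = 1 − P(none) = 1 − (1 − 0.166667)^7
= 1 − 0.2790816 = 0.7209184

0.72092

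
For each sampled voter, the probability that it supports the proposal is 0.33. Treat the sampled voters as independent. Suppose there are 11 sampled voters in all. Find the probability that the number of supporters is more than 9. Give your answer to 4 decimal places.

X ~ Binomial(11, 0.33); P(X ≥ 10) = Σ C(11,k) p^k (1−p)^(11−k) over k:
  k=10: C(11,10)·0.33^10·0.67^1 = 0.000113
  k=11: C(11,11)·0.33^11·0.67^0 = 0.000005
Total = 0.000118

0.0001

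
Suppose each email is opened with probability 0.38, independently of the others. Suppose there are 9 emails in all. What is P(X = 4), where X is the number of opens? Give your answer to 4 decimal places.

0.2407

X ~ Binomial(n=9, p=0.38).
P(X=4) = C(9,4) · p^4 · (1−p)^5
= 126 · 0.020851 · 0.091613 = 0.240693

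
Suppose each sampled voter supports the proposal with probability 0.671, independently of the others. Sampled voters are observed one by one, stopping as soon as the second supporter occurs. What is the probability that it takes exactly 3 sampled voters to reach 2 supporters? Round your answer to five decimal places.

0.29626

Y = trial on which the second success occurs; negative binomial, r=2, p=0.671.
P(Y=3) = C(2,1) · p^2 · (1−p)^1
= 2 · 0.45024 · 0.329 = 0.2962586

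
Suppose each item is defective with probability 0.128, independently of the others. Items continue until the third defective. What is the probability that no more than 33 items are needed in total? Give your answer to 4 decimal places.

0.8125

Finishing within 33 items ⇔ at least 3 successes in the first 33. With X ~ Binomial(33, 0.128), P(Y ≤ 33) = 1 − P(X ≤ 2).
  k=0: C(33,0)·0.128^0·0.872^33 = 0.010890
  k=1: C(33,1)·0.128^1·0.872^32 = 0.052754
  k=2: C(33,2)·0.128^2·0.872^31 = 0.123898
1 − 0.187542 = 0.812458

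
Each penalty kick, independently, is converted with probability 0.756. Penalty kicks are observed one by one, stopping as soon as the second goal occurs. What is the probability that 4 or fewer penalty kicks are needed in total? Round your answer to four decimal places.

Finishing within 4 penalty kicks ⇔ at least 2 successes in the first 4. With X ~ Binomial(4, 0.756), P(Y ≤ 4) = 1 − P(X ≤ 1).
  k=0: C(4,0)·0.756^0·0.244^4 = 0.003545
  k=1: C(4,1)·0.756^1·0.244^3 = 0.043929
1 − 0.047474 = 0.952526

0.9525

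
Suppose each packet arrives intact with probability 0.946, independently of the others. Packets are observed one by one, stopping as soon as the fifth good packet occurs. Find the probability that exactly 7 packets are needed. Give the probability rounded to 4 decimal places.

0.0331

Y = trial on which the fifth success occurs; negative binomial, r=5, p=0.946.
P(Y=7) = C(6,4) · p^5 · (1−p)^2
= 15 · 0.75763 · 0.002916 = 0.033139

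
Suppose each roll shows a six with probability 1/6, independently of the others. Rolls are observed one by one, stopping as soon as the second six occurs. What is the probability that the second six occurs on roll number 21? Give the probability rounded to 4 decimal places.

Y = trial on which the second success occurs; negative binomial, r=2, p=0.166667.
P(Y=21) = C(20,1) · p^2 · (1−p)^19
= 20 · 0.027778 · 0.031301 = 0.017389

0.0174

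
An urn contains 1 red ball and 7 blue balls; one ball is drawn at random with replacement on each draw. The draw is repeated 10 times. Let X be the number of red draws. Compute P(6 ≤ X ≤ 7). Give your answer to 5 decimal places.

X ~ Binomial(10, 0.125); P(6 ≤ X ≤ 7) = Σ C(10,k) p^k (1−p)^(10−k) over k:
  k=6: C(10,6)·0.125^6·0.875^4 = 0.0004696
  k=7: C(10,7)·0.125^7·0.875^3 = 0.0000383
Total = 0.0005079

0.00051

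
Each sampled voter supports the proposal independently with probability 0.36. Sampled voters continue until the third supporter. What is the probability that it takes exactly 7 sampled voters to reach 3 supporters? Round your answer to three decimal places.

0.117

Y = trial on which the third success occurs; negative binomial, r=3, p=0.36.
P(Y=7) = C(6,2) · p^3 · (1−p)^4
= 15 · 0.046656 · 0.16777 = 0.11741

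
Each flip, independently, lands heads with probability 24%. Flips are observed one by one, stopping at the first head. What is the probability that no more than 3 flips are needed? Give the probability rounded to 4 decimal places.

0.5610

Y = number of flips to the first success; geometric, p = 0.24.
P(Y ≤ 3) = 1 − (1−p)^3 = 1 − 0.438976 = 0.561024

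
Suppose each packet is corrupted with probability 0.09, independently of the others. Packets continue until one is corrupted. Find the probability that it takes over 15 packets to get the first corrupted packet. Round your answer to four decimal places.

Y = number of packets to the first success; geometric, p = 0.09.
P(Y > 15) = P(first 15 all fail) = (1−p)^15 = 0.243008

0.2430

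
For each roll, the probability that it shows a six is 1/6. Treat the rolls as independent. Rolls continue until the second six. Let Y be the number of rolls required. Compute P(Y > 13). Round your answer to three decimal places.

Needing more than 13 rolls ⇔ fewer than 2 successes in the first 13. With X ~ Binomial(13, 0.166667), P(Y > 13) = P(X ≤ 1).
  k=0: C(13,0)·0.166667^0·0.833333^13 = 0.09346
  k=1: C(13,1)·0.166667^1·0.833333^12 = 0.24301
P(X ≤ 1) = 0.33647

0.336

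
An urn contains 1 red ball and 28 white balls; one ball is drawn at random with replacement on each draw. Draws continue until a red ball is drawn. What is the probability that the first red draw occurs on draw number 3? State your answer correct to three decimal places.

0.032

Geometric (trials to first success), p = 0.034483.
P(Y = 3) = (1−p)^2 · p = 0.93222 · 0.034483 = 0.03215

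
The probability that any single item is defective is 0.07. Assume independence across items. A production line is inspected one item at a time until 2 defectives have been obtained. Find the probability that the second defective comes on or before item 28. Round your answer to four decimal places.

Finishing within 28 items ⇔ at least 2 successes in the first 28. With X ~ Binomial(28, 0.07), P(Y ≤ 28) = 1 − P(X ≤ 1).
  k=0: C(28,0)·0.07^0·0.93^28 = 0.131076
  k=1: C(28,1)·0.07^1·0.93^27 = 0.276246
1 − 0.407322 = 0.592678

0.5927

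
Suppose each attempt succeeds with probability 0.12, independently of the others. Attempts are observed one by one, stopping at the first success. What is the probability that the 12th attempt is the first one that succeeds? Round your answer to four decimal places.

Geometric (trials to first success), p = 0.12.
P(Y = 12) = (1−p)^11 · p = 0.24508 · 0.12 = 0.029410

0.0294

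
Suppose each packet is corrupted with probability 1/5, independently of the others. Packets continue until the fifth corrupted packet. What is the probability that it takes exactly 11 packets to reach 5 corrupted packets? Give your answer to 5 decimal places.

0.01762

Y = trial on which the fifth success occurs; negative binomial, r=5, p=0.20.
P(Y=11) = C(10,4) · p^5 · (1−p)^6
= 210 · 0.00032 · 0.26214 = 0.0176161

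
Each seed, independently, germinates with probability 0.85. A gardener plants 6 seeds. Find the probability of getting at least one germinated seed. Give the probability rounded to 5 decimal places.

P(at least one) = 1 − P(none) = 1 − (1 − 0.85)^6
= 1 − 0.0000114 = 0.9999886

0.99999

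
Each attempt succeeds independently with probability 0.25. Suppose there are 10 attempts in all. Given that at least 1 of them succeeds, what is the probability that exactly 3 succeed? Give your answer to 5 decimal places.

0.26522

X ~ Binomial(10, 0.25). Want P(X=3 | X≥1) = P(X=3) / P(X≥1).
P(X=3) = C(10,3)·0.25^3·0.75^7 = 0.2502823
P(X≥1) = 1 − 0.0563135 = 0.9436865
Ratio = 0.2502823 / 0.9436865 = 0.2652176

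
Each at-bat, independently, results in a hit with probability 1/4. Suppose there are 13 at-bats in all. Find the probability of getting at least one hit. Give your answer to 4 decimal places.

0.9762

P(at least one) = 1 − P(none) = 1 − (1 − 0.25)^13
= 1 − 0.023757 = 0.976243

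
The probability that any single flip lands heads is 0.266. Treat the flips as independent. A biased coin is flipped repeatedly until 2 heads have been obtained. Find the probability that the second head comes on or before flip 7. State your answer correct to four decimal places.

Finishing within 7 flips ⇔ at least 2 successes in the first 7. With X ~ Binomial(7, 0.266), P(Y ≤ 7) = 1 − P(X ≤ 1).
  k=0: C(7,0)·0.266^0·0.734^7 = 0.114782
  k=1: C(7,1)·0.266^1·0.734^6 = 0.291176
1 − 0.405958 = 0.594042

0.5940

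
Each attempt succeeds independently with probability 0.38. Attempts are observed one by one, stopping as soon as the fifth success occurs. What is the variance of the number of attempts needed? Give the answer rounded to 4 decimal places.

21.4681

Y = total attempts until the fifth success; negative binomial with r=5, p=0.38.
Var(Y) = r(1−p)/p² = 5·0.62 / 0.38² = 21.468144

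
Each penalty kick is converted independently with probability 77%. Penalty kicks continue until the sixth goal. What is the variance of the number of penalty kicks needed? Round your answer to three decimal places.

Y = total penalty kicks until the sixth success; negative binomial with r=6, p=0.77.
Var(Y) = r(1−p)/p² = 6·0.23 / 0.77² = 2.32754

2.328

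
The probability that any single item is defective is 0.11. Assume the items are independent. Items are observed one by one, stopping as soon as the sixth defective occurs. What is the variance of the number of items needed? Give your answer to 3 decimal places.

441.322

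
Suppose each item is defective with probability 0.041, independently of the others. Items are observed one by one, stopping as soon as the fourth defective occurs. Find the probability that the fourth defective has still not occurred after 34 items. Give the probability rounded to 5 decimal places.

0.95073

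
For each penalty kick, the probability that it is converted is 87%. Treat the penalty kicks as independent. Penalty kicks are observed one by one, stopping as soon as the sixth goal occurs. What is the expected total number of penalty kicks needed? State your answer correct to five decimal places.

6.89655

Y = total penalty kicks until the sixth success; negative binomial with r=6, p=0.87.
E[Y] = r / p = 6 / 0.87 = 6.8965517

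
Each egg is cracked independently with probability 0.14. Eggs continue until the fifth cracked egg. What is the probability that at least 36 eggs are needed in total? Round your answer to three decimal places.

Needing more than 35 eggs ⇔ fewer than 5 successes in the first 35. With X ~ Binomial(35, 0.14), P(Y > 35) = P(X ≤ 4).
  k=0: C(35,0)·0.14^0·0.86^35 = 0.00510
  k=1: C(35,1)·0.14^1·0.86^34 = 0.02905
  k=2: C(35,2)·0.14^2·0.86^33 = 0.08039
  k=3: C(35,3)·0.14^3·0.86^32 = 0.14396
  k=4: C(35,4)·0.14^4·0.86^31 = 0.18748
P(X ≤ 4) = 0.44599

0.446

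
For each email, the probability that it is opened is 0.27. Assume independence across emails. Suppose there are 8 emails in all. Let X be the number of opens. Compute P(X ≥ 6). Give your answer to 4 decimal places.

X ~ Binomial(8, 0.27); P(X ≥ 6) = Σ C(8,k) p^k (1−p)^(8−k) over k:
  k=6: C(8,6)·0.27^6·0.73^2 = 0.005781
  k=7: C(8,7)·0.27^7·0.73^1 = 0.000611
  k=8: C(8,8)·0.27^8·0.73^0 = 0.000028
Total = 0.006420

0.0064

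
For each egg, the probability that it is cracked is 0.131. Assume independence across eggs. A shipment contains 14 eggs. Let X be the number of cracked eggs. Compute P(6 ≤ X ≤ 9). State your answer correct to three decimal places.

0.006

X ~ Binomial(14, 0.131); P(6 ≤ X ≤ 9) = Σ C(14,k) p^k (1−p)^(14−k) over k:
  k=6: C(14,6)·0.131^6·0.869^8 = 0.00494
  k=7: C(14,7)·0.131^7·0.869^7 = 0.00085
  k=8: C(14,8)·0.131^8·0.869^6 = 0.00011
  k=9: C(14,9)·0.131^9·0.869^5 = 0.00001
Total = 0.00591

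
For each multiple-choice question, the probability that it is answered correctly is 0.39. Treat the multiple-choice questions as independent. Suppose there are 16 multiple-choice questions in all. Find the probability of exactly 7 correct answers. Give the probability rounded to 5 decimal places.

0.18359

X ~ Binomial(n=16, p=0.39).
P(X=7) = C(16,7) · p^7 · (1−p)^9
= 11440 · 0.0013723 · 0.011694 = 0.1835891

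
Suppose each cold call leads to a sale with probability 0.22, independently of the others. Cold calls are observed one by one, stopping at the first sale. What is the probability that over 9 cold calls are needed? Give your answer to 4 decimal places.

Y = number of cold calls to the first success; geometric, p = 0.22.
P(Y > 9) = P(first 9 all fail) = (1−p)^9 = 0.106869

0.1069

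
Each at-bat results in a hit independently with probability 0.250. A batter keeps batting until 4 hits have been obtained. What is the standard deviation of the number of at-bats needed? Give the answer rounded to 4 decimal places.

6.9282

Y = total at-bats until the fourth success; negative binomial with r=4, p=0.25.
SD(Y) = √[r(1−p)/p²] = √(48.000000) = 6.928203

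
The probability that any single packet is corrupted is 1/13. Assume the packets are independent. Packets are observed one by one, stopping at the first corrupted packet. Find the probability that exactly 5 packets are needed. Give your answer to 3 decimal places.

Geometric (trials to first success), p = 0.076923.
P(Y = 5) = (1−p)^4 · p = 0.72602 · 0.076923 = 0.05585

0.056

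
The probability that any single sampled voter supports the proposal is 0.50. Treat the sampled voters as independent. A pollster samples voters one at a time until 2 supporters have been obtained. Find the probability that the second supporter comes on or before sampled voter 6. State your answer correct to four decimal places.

0.8906

Finishing within 6 sampled voters ⇔ at least 2 successes in the first 6. With X ~ Binomial(6, 0.50), P(Y ≤ 6) = 1 − P(X ≤ 1).
  k=0: C(6,0)·0.50^0·0.50^6 = 0.015625
  k=1: C(6,1)·0.50^1·0.50^5 = 0.093750
1 − 0.109375 = 0.890625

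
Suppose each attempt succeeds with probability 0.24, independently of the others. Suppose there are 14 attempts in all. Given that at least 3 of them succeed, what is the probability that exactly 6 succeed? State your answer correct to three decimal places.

X ~ Binomial(14, 0.24). Want P(X=6 | X≥3) = P(X=6) / P(X≥3).
P(X=6) = C(14,6)·0.24^6·0.76^8 = 0.06388
P(X≥3) = 1 − 0.02145 − 0.09482 − 0.19464 = 0.68909
Ratio = 0.06388 / 0.68909 = 0.09269

0.093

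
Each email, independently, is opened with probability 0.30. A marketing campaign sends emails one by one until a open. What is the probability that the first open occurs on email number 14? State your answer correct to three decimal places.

Geometric (trials to first success), p = 0.30.
P(Y = 14) = (1−p)^13 · p = 0.0096889 · 0.30 = 0.00291

0.003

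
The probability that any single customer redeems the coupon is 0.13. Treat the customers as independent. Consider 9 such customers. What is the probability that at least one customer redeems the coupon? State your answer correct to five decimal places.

0.71446

P(at least one) = 1 − P(none) = 1 − (1 − 0.13)^9
= 1 − 0.2855442 = 0.7144558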